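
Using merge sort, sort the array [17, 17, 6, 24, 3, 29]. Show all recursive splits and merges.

Merge sort trace:

Split: [17, 17, 6, 24, 3, 29] -> [17, 17, 6] and [24, 3, 29]
  Split: [17, 17, 6] -> [17] and [17, 6]
    Split: [17, 6] -> [17] and [6]
    Merge: [17] + [6] -> [6, 17]
  Merge: [17] + [6, 17] -> [6, 17, 17]
  Split: [24, 3, 29] -> [24] and [3, 29]
    Split: [3, 29] -> [3] and [29]
    Merge: [3] + [29] -> [3, 29]
  Merge: [24] + [3, 29] -> [3, 24, 29]
Merge: [6, 17, 17] + [3, 24, 29] -> [3, 6, 17, 17, 24, 29]

Final sorted array: [3, 6, 17, 17, 24, 29]

The merge sort proceeds by recursively splitting the array and merging sorted halves.
After all merges, the sorted array is [3, 6, 17, 17, 24, 29].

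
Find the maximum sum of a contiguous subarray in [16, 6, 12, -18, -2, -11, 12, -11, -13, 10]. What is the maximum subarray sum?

Using Kadane's algorithm on [16, 6, 12, -18, -2, -11, 12, -11, -13, 10]:

Scanning through the array:
Position 1 (value 6): max_ending_here = 22, max_so_far = 22
Position 2 (value 12): max_ending_here = 34, max_so_far = 34
Position 3 (value -18): max_ending_here = 16, max_so_far = 34
Position 4 (value -2): max_ending_here = 14, max_so_far = 34
Position 5 (value -11): max_ending_here = 3, max_so_far = 34
Position 6 (value 12): max_ending_here = 15, max_so_far = 34
Position 7 (value -11): max_ending_here = 4, max_so_far = 34
Position 8 (value -13): max_ending_here = -9, max_so_far = 34
Position 9 (value 10): max_ending_here = 10, max_so_far = 34

Maximum subarray: [16, 6, 12]
Maximum sum: 34

The maximum subarray is [16, 6, 12] with sum 34. This subarray runs from index 0 to index 2.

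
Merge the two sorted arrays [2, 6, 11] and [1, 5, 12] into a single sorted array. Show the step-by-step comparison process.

Merging process:

Compare 2 vs 1: take 1 from right. Merged: [1]
Compare 2 vs 5: take 2 from left. Merged: [1, 2]
Compare 6 vs 5: take 5 from right. Merged: [1, 2, 5]
Compare 6 vs 12: take 6 from left. Merged: [1, 2, 5, 6]
Compare 11 vs 12: take 11 from left. Merged: [1, 2, 5, 6, 11]
Append remaining from right: [12]. Merged: [1, 2, 5, 6, 11, 12]

Final merged array: [1, 2, 5, 6, 11, 12]
Total comparisons: 5

The merged array is [1, 2, 5, 6, 11, 12], requiring 5 comparisons. The merge step runs in O(n) time where n is the total number of elements.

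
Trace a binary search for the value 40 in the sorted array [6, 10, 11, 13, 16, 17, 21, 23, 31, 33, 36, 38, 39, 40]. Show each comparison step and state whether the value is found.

Binary search for 40 in [6, 10, 11, 13, 16, 17, 21, 23, 31, 33, 36, 38, 39, 40]:

lo=0, hi=13, mid=6, arr[mid]=21 -> 21 < 40, search right half
lo=7, hi=13, mid=10, arr[mid]=36 -> 36 < 40, search right half
lo=11, hi=13, mid=12, arr[mid]=39 -> 39 < 40, search right half
lo=13, hi=13, mid=13, arr[mid]=40 -> Found target at index 13!

Binary search finds 40 at index 13 after 4 comparisons. The search repeatedly halves the search space by comparing with the middle element.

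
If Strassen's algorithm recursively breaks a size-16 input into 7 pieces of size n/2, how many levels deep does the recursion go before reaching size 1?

For divide and conquer with division factor 2:

Problem sizes at each level:
Level 0: 16
Level 1: 8
Level 2: 4
Level 3: 2
Level 4: 1

The root is level 0 and the size-1 base case is level 4 (the tree spans levels 0 through 4, i.e. 5 levels counting the root), so the depth is the number of divisions: log_2(16) = 4

The recursion tree depth is log_2(16) = 4. At each level, the problem size is divided by 2, so it takes 4 divisions to reduce to a base case of size 1. The algorithm makes 7 recursive calls at each level.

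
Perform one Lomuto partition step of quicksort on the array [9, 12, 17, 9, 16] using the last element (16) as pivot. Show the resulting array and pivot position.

Lomuto partition with pivot = 16:

Initial array: [9, 12, 17, 9, 16]

arr[0]=9 <= 16: swap with position 0, array becomes [9, 12, 17, 9, 16]
arr[1]=12 <= 16: swap with position 1, array becomes [9, 12, 17, 9, 16]
arr[2]=17 > 16: no swap
arr[3]=9 <= 16: swap with position 2, array becomes [9, 12, 9, 17, 16]

Place pivot at position 3: [9, 12, 9, 16, 17]
Pivot position: 3

After partitioning with pivot 16, the array becomes [9, 12, 9, 16, 17]. The pivot is placed at index 3. All elements to the left of the pivot are <= 16, and all elements to the right are > 16.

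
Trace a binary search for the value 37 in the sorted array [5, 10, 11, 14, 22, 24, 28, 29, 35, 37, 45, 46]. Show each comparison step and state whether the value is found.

Binary search for 37 in [5, 10, 11, 14, 22, 24, 28, 29, 35, 37, 45, 46]:

lo=0, hi=11, mid=5, arr[mid]=24 -> 24 < 37, search right half
lo=6, hi=11, mid=8, arr[mid]=35 -> 35 < 37, search right half
lo=9, hi=11, mid=10, arr[mid]=45 -> 45 > 37, search left half
lo=9, hi=9, mid=9, arr[mid]=37 -> Found target at index 9!

Binary search finds 37 at index 9 after 4 comparisons. The search repeatedly halves the search space by comparing with the middle element.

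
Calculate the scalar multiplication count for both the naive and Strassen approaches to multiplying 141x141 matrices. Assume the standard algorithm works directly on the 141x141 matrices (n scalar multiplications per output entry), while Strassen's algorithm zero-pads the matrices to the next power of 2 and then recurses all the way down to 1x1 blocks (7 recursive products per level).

Matrix multiplication for 141x141 matrices:

Strassen's algorithm requires power-of-2 dimensions. Pad 141x141 to 256x256 (next power of 2).

Standard algorithm: 141^3 = 2803221 multiplications
Strassen's algorithm: 7^(log2(256)) = 7^8 = 5764801 multiplications
Difference: 2803221 - 5764801 = -2961580 (Strassen uses MORE here due to padding overhead — for small or just-over-power-of-2 n, padding can outweigh the per-level savings)

Standard: 2803221 multiplications (141^3). Strassen: 5764801 multiplications (7^8, after padding to 256x256). Strassen reduces 8 recursive multiplications to 7 at each level.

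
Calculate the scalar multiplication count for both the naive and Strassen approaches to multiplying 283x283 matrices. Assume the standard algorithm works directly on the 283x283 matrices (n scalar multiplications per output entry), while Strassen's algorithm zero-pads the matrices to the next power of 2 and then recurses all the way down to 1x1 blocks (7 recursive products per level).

Matrix multiplication for 283x283 matrices:

Strassen's algorithm requires power-of-2 dimensions. Pad 283x283 to 512x512 (next power of 2).

Standard algorithm: 283^3 = 22665187 multiplications
Strassen's algorithm: 7^(log2(512)) = 7^9 = 40353607 multiplications
Difference: 22665187 - 40353607 = -17688420 (Strassen uses MORE here due to padding overhead — for small or just-over-power-of-2 n, padding can outweigh the per-level savings)

Standard: 22665187 multiplications (283^3). Strassen: 40353607 multiplications (7^9, after padding to 512x512). Strassen reduces 8 recursive multiplications to 7 at each level.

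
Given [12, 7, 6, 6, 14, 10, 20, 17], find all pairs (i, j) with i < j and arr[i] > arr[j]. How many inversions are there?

Finding inversions in [12, 7, 6, 6, 14, 10, 20, 17]:

(0, 1): arr[0]=12 > arr[1]=7
(0, 2): arr[0]=12 > arr[2]=6
(0, 3): arr[0]=12 > arr[3]=6
(0, 5): arr[0]=12 > arr[5]=10
(1, 2): arr[1]=7 > arr[2]=6
(1, 3): arr[1]=7 > arr[3]=6
(4, 5): arr[4]=14 > arr[5]=10
(6, 7): arr[6]=20 > arr[7]=17

Total inversions: 8

The array has 8 inversion(s): (0,1), (0,2), (0,3), (0,5), (1,2), (1,3), (4,5), (6,7). Each pair (i,j) satisfies i < j and arr[i] > arr[j].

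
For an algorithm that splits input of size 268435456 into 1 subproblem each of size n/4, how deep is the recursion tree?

For divide and conquer with division factor 4:

Problem sizes at each level:
Level 0: 268435456
Level 1: 67108864
Level 2: 16777216
Level 3: 4194304
Level 4: 1048576
Level 5: 262144
Level 6: 65536
Level 7: 16384
Level 8: 4096
Level 9: 1024
Level 10: 256
Level 11: 64
Level 12: 16
Level 13: 4
Level 14: 1

The root is level 0 and the size-1 base case is level 14 (the tree spans levels 0 through 14, i.e. 15 levels counting the root), so the depth is the number of divisions: log_4(268435456) = 14

The recursion tree depth is log_4(268435456) = 14. At each level, the problem size is divided by 4, so it takes 14 divisions to reduce to a base case of size 1. The algorithm makes 1 recursive call at each level.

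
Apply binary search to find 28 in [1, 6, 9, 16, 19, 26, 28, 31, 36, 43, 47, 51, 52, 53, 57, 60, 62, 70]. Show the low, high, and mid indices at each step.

Binary search for 28 in [1, 6, 9, 16, 19, 26, 28, 31, 36, 43, 47, 51, 52, 53, 57, 60, 62, 70]:

lo=0, hi=17, mid=8, arr[mid]=36 -> 36 > 28, search left half
lo=0, hi=7, mid=3, arr[mid]=16 -> 16 < 28, search right half
lo=4, hi=7, mid=5, arr[mid]=26 -> 26 < 28, search right half
lo=6, hi=7, mid=6, arr[mid]=28 -> Found target at index 6!

Binary search finds 28 at index 6 after 4 comparisons. The search repeatedly halves the search space by comparing with the middle element.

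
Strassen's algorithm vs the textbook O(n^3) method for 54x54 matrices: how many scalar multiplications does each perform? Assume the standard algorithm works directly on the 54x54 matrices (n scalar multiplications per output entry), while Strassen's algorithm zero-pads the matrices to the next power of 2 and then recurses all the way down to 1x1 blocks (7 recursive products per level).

Matrix multiplication for 54x54 matrices:

Strassen's algorithm requires power-of-2 dimensions. Pad 54x54 to 64x64 (next power of 2).

Standard algorithm: 54^3 = 157464 multiplications
Strassen's algorithm: 7^(log2(64)) = 7^6 = 117649 multiplications
Savings: 157464 - 117649 = 39815 multiplications

Standard: 157464 multiplications (54^3). Strassen: 117649 multiplications (7^6, after padding to 64x64). Strassen reduces 8 recursive multiplications to 7 at each level.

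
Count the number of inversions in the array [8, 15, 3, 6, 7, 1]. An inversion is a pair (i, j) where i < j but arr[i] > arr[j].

Finding inversions in [8, 15, 3, 6, 7, 1]:

(0, 2): arr[0]=8 > arr[2]=3
(0, 3): arr[0]=8 > arr[3]=6
(0, 4): arr[0]=8 > arr[4]=7
(0, 5): arr[0]=8 > arr[5]=1
(1, 2): arr[1]=15 > arr[2]=3
(1, 3): arr[1]=15 > arr[3]=6
(1, 4): arr[1]=15 > arr[4]=7
(1, 5): arr[1]=15 > arr[5]=1
(2, 5): arr[2]=3 > arr[5]=1
(3, 5): arr[3]=6 > arr[5]=1
(4, 5): arr[4]=7 > arr[5]=1

Total inversions: 11

The array has 11 inversion(s): (0,2), (0,3), (0,4), (0,5), (1,2), (1,3), (1,4), (1,5), (2,5), (3,5), (4,5). Each pair (i,j) satisfies i < j and arr[i] > arr[j].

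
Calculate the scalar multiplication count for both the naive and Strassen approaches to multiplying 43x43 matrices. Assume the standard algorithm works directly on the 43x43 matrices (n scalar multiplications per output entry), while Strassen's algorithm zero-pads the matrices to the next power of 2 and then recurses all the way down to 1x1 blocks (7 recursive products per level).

Matrix multiplication for 43x43 matrices:

Strassen's algorithm requires power-of-2 dimensions. Pad 43x43 to 64x64 (next power of 2).

Standard algorithm: 43^3 = 79507 multiplications
Strassen's algorithm: 7^(log2(64)) = 7^6 = 117649 multiplications
Difference: 79507 - 117649 = -38142 (Strassen uses MORE here due to padding overhead — for small or just-over-power-of-2 n, padding can outweigh the per-level savings)

Standard: 79507 multiplications (43^3). Strassen: 117649 multiplications (7^6, after padding to 64x64). Strassen reduces 8 recursive multiplications to 7 at each level.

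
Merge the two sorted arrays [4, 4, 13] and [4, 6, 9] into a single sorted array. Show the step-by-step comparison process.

Merging process:

Compare 4 vs 4: take 4 from left. Merged: [4]
Compare 4 vs 4: take 4 from left. Merged: [4, 4]
Compare 13 vs 4: take 4 from right. Merged: [4, 4, 4]
Compare 13 vs 6: take 6 from right. Merged: [4, 4, 4, 6]
Compare 13 vs 9: take 9 from right. Merged: [4, 4, 4, 6, 9]
Append remaining from left: [13]. Merged: [4, 4, 4, 6, 9, 13]

Final merged array: [4, 4, 4, 6, 9, 13]
Total comparisons: 5

The merged array is [4, 4, 4, 6, 9, 13], requiring 5 comparisons. The merge step runs in O(n) time where n is the total number of elements.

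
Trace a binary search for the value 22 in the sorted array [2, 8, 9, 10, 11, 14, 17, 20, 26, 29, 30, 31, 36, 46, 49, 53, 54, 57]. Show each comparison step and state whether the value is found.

Binary search for 22 in [2, 8, 9, 10, 11, 14, 17, 20, 26, 29, 30, 31, 36, 46, 49, 53, 54, 57]:

lo=0, hi=17, mid=8, arr[mid]=26 -> 26 > 22, search left half
lo=0, hi=7, mid=3, arr[mid]=10 -> 10 < 22, search right half
lo=4, hi=7, mid=5, arr[mid]=14 -> 14 < 22, search right half
lo=6, hi=7, mid=6, arr[mid]=17 -> 17 < 22, search right half
lo=7, hi=7, mid=7, arr[mid]=20 -> 20 < 22, search right half
lo=8 > hi=7, target 22 not found

Binary search determines that 22 is not in the array after 5 comparisons. The search space was exhausted without finding the target.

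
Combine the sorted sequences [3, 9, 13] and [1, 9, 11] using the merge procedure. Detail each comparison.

Merging process:

Compare 3 vs 1: take 1 from right. Merged: [1]
Compare 3 vs 9: take 3 from left. Merged: [1, 3]
Compare 9 vs 9: take 9 from left. Merged: [1, 3, 9]
Compare 13 vs 9: take 9 from right. Merged: [1, 3, 9, 9]
Compare 13 vs 11: take 11 from right. Merged: [1, 3, 9, 9, 11]
Append remaining from left: [13]. Merged: [1, 3, 9, 9, 11, 13]

Final merged array: [1, 3, 9, 9, 11, 13]
Total comparisons: 5

The merged array is [1, 3, 9, 9, 11, 13], requiring 5 comparisons. The merge step runs in O(n) time where n is the total number of elements.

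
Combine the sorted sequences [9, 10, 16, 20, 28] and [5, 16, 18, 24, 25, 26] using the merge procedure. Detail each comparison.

Merging process:

Compare 9 vs 5: take 5 from right. Merged: [5]
Compare 9 vs 16: take 9 from left. Merged: [5, 9]
Compare 10 vs 16: take 10 from left. Merged: [5, 9, 10]
Compare 16 vs 16: take 16 from left. Merged: [5, 9, 10, 16]
Compare 20 vs 16: take 16 from right. Merged: [5, 9, 10, 16, 16]
Compare 20 vs 18: take 18 from right. Merged: [5, 9, 10, 16, 16, 18]
Compare 20 vs 24: take 20 from left. Merged: [5, 9, 10, 16, 16, 18, 20]
Compare 28 vs 24: take 24 from right. Merged: [5, 9, 10, 16, 16, 18, 20, 24]
Compare 28 vs 25: take 25 from right. Merged: [5, 9, 10, 16, 16, 18, 20, 24, 25]
Compare 28 vs 26: take 26 from right. Merged: [5, 9, 10, 16, 16, 18, 20, 24, 25, 26]
Append remaining from left: [28]. Merged: [5, 9, 10, 16, 16, 18, 20, 24, 25, 26, 28]

Final merged array: [5, 9, 10, 16, 16, 18, 20, 24, 25, 26, 28]
Total comparisons: 10

The merged array is [5, 9, 10, 16, 16, 18, 20, 24, 25, 26, 28], requiring 10 comparisons. The merge step runs in O(n) time where n is the total number of elements.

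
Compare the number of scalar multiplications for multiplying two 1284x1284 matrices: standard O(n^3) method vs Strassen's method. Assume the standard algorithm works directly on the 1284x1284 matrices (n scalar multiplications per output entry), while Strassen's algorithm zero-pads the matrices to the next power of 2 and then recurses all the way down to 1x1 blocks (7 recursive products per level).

Matrix multiplication for 1284x1284 matrices:

Strassen's algorithm requires power-of-2 dimensions. Pad 1284x1284 to 2048x2048 (next power of 2).

Standard algorithm: 1284^3 = 2116874304 multiplications
Strassen's algorithm: 7^(log2(2048)) = 7^11 = 1977326743 multiplications
Savings: 2116874304 - 1977326743 = 139547561 multiplications

Standard: 2116874304 multiplications (1284^3). Strassen: 1977326743 multiplications (7^11, after padding to 2048x2048). Strassen reduces 8 recursive multiplications to 7 at each level.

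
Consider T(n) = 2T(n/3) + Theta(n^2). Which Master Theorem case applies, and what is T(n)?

Master Theorem for T(n) = 2T(n/3) + O(n^2):

a = 2, b = 3, c = 2
log_b(a) = log_3(2) = 0.6309

Case 3: c = 2 > log_3(2) = 0.6309
T(n) = O(n^2) = O(n^2)

For T(n) = 2T(n/3) + O(n^2): log_3(2) = 0.6309. This is Case 3 of the Master Theorem (c > log_b(a), work dominated by root), giving O(n^2).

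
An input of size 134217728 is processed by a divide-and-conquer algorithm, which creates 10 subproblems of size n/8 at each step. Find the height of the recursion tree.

For divide and conquer with division factor 8:

Problem sizes at each level:
Level 0: 134217728
Level 1: 16777216
Level 2: 2097152
Level 3: 262144
Level 4: 32768
Level 5: 4096
Level 6: 512
Level 7: 64
Level 8: 8
Level 9: 1

The root is level 0 and the size-1 base case is level 9 (the tree spans levels 0 through 9, i.e. 10 levels counting the root), so the depth is the number of divisions: log_8(134217728) = 9

The recursion tree depth is log_8(134217728) = 9. At each level, the problem size is divided by 8, so it takes 9 divisions to reduce to a base case of size 1. The algorithm makes 10 recursive calls at each level.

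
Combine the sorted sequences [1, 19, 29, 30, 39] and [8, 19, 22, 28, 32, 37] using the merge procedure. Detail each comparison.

Merging process:

Compare 1 vs 8: take 1 from left. Merged: [1]
Compare 19 vs 8: take 8 from right. Merged: [1, 8]
Compare 19 vs 19: take 19 from left. Merged: [1, 8, 19]
Compare 29 vs 19: take 19 from right. Merged: [1, 8, 19, 19]
Compare 29 vs 22: take 22 from right. Merged: [1, 8, 19, 19, 22]
Compare 29 vs 28: take 28 from right. Merged: [1, 8, 19, 19, 22, 28]
Compare 29 vs 32: take 29 from left. Merged: [1, 8, 19, 19, 22, 28, 29]
Compare 30 vs 32: take 30 from left. Merged: [1, 8, 19, 19, 22, 28, 29, 30]
Compare 39 vs 32: take 32 from right. Merged: [1, 8, 19, 19, 22, 28, 29, 30, 32]
Compare 39 vs 37: take 37 from right. Merged: [1, 8, 19, 19, 22, 28, 29, 30, 32, 37]
Append remaining from left: [39]. Merged: [1, 8, 19, 19, 22, 28, 29, 30, 32, 37, 39]

Final merged array: [1, 8, 19, 19, 22, 28, 29, 30, 32, 37, 39]
Total comparisons: 10

The merged array is [1, 8, 19, 19, 22, 28, 29, 30, 32, 37, 39], requiring 10 comparisons. The merge step runs in O(n) time where n is the total number of elements.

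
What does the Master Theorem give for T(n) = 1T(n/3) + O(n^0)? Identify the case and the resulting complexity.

Master Theorem for T(n) = 1T(n/3) + O(n^0):

a = 1, b = 3, c = 0
log_b(a) = log_3(1) = 0.0000

Case 2: c = 0 = log_3(1) = 0.0000
T(n) = O(n^0 log n) = O(log n)

For T(n) = 1T(n/3) + O(n^0): log_3(1) = 0.0000. This is Case 2 of the Master Theorem (c = log_b(a), equal work at all levels), giving O(log n).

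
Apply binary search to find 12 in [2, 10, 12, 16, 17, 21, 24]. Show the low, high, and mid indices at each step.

Binary search for 12 in [2, 10, 12, 16, 17, 21, 24]:

lo=0, hi=6, mid=3, arr[mid]=16 -> 16 > 12, search left half
lo=0, hi=2, mid=1, arr[mid]=10 -> 10 < 12, search right half
lo=2, hi=2, mid=2, arr[mid]=12 -> Found target at index 2!

Binary search finds 12 at index 2 after 3 comparisons. The search repeatedly halves the search space by comparing with the middle element.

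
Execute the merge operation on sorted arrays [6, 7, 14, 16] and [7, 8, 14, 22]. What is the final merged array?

Merging process:

Compare 6 vs 7: take 6 from left. Merged: [6]
Compare 7 vs 7: take 7 from left. Merged: [6, 7]
Compare 14 vs 7: take 7 from right. Merged: [6, 7, 7]
Compare 14 vs 8: take 8 from right. Merged: [6, 7, 7, 8]
Compare 14 vs 14: take 14 from left. Merged: [6, 7, 7, 8, 14]
Compare 16 vs 14: take 14 from right. Merged: [6, 7, 7, 8, 14, 14]
Compare 16 vs 22: take 16 from left. Merged: [6, 7, 7, 8, 14, 14, 16]
Append remaining from right: [22]. Merged: [6, 7, 7, 8, 14, 14, 16, 22]

Final merged array: [6, 7, 7, 8, 14, 14, 16, 22]
Total comparisons: 7

The merged array is [6, 7, 7, 8, 14, 14, 16, 22], requiring 7 comparisons. The merge step runs in O(n) time where n is the total number of elements.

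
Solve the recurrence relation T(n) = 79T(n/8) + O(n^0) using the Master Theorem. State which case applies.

Master Theorem for T(n) = 79T(n/8) + O(n^0):

a = 79, b = 8, c = 0
log_b(a) = log_8(79) = 2.1013

Case 1: c = 0 < log_8(79) = 2.1013
T(n) = O(n^(log_8 79))

For T(n) = 79T(n/8) + O(n^0): log_8(79) = 2.1013. This is Case 1 of the Master Theorem (c < log_b(a), work dominated by leaves), giving O(n^(log_8 79)).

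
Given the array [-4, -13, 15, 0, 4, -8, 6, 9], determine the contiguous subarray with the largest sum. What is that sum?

Using Kadane's algorithm on [-4, -13, 15, 0, 4, -8, 6, 9]:

Scanning through the array:
Position 1 (value -13): max_ending_here = -13, max_so_far = -4
Position 2 (value 15): max_ending_here = 15, max_so_far = 15
Position 3 (value 0): max_ending_here = 15, max_so_far = 15
Position 4 (value 4): max_ending_here = 19, max_so_far = 19
Position 5 (value -8): max_ending_here = 11, max_so_far = 19
Position 6 (value 6): max_ending_here = 17, max_so_far = 19
Position 7 (value 9): max_ending_here = 26, max_so_far = 26

Maximum subarray: [15, 0, 4, -8, 6, 9]
Maximum sum: 26

The maximum subarray is [15, 0, 4, -8, 6, 9] with sum 26. This subarray runs from index 2 to index 7.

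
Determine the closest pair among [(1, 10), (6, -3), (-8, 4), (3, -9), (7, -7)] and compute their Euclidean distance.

Computing all pairwise distances among 5 points:

d((1, 10), (6, -3)) = 13.9284
d((1, 10), (-8, 4)) = 10.8167
d((1, 10), (3, -9)) = 19.105
d((1, 10), (7, -7)) = 18.0278
d((6, -3), (-8, 4)) = 15.6525
d((6, -3), (3, -9)) = 6.7082
d((6, -3), (7, -7)) = 4.1231 <-- minimum
d((-8, 4), (3, -9)) = 17.0294
d((-8, 4), (7, -7)) = 18.6011
d((3, -9), (7, -7)) = 4.4721

Closest pair: (6, -3) and (7, -7) with distance 4.1231

The closest pair is (6, -3) and (7, -7) with Euclidean distance 4.1231. For 5 points, brute-force pairwise comparison is shown above. For large n, the divide-and-conquer algorithm (sort by x, recurse on halves, check the dividing strip) achieves O(n log n).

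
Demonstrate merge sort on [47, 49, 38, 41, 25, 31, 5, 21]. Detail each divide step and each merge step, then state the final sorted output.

Merge sort trace:

Split: [47, 49, 38, 41, 25, 31, 5, 21] -> [47, 49, 38, 41] and [25, 31, 5, 21]
  Split: [47, 49, 38, 41] -> [47, 49] and [38, 41]
    Split: [47, 49] -> [47] and [49]
    Merge: [47] + [49] -> [47, 49]
    Split: [38, 41] -> [38] and [41]
    Merge: [38] + [41] -> [38, 41]
  Merge: [47, 49] + [38, 41] -> [38, 41, 47, 49]
  Split: [25, 31, 5, 21] -> [25, 31] and [5, 21]
    Split: [25, 31] -> [25] and [31]
    Merge: [25] + [31] -> [25, 31]
    Split: [5, 21] -> [5] and [21]
    Merge: [5] + [21] -> [5, 21]
  Merge: [25, 31] + [5, 21] -> [5, 21, 25, 31]
Merge: [38, 41, 47, 49] + [5, 21, 25, 31] -> [5, 21, 25, 31, 38, 41, 47, 49]

Final sorted array: [5, 21, 25, 31, 38, 41, 47, 49]

The merge sort proceeds by recursively splitting the array and merging sorted halves.
After all merges, the sorted array is [5, 21, 25, 31, 38, 41, 47, 49].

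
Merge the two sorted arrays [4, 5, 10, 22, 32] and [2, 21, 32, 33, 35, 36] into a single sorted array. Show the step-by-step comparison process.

Merging process:

Compare 4 vs 2: take 2 from right. Merged: [2]
Compare 4 vs 21: take 4 from left. Merged: [2, 4]
Compare 5 vs 21: take 5 from left. Merged: [2, 4, 5]
Compare 10 vs 21: take 10 from left. Merged: [2, 4, 5, 10]
Compare 22 vs 21: take 21 from right. Merged: [2, 4, 5, 10, 21]
Compare 22 vs 32: take 22 from left. Merged: [2, 4, 5, 10, 21, 22]
Compare 32 vs 32: take 32 from left. Merged: [2, 4, 5, 10, 21, 22, 32]
Append remaining from right: [32, 33, 35, 36]. Merged: [2, 4, 5, 10, 21, 22, 32, 32, 33, 35, 36]

Final merged array: [2, 4, 5, 10, 21, 22, 32, 32, 33, 35, 36]
Total comparisons: 7

The merged array is [2, 4, 5, 10, 21, 22, 32, 32, 33, 35, 36], requiring 7 comparisons. The merge step runs in O(n) time where n is the total number of elements.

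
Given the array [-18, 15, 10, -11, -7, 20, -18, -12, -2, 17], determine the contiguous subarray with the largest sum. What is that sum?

Using Kadane's algorithm on [-18, 15, 10, -11, -7, 20, -18, -12, -2, 17]:

Scanning through the array:
Position 1 (value 15): max_ending_here = 15, max_so_far = 15
Position 2 (value 10): max_ending_here = 25, max_so_far = 25
Position 3 (value -11): max_ending_here = 14, max_so_far = 25
Position 4 (value -7): max_ending_here = 7, max_so_far = 25
Position 5 (value 20): max_ending_here = 27, max_so_far = 27
Position 6 (value -18): max_ending_here = 9, max_so_far = 27
Position 7 (value -12): max_ending_here = -3, max_so_far = 27
Position 8 (value -2): max_ending_here = -2, max_so_far = 27
Position 9 (value 17): max_ending_here = 17, max_so_far = 27

Maximum subarray: [15, 10, -11, -7, 20]
Maximum sum: 27

The maximum subarray is [15, 10, -11, -7, 20] with sum 27. This subarray runs from index 1 to index 5.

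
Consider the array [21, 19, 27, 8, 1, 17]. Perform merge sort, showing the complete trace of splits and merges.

Merge sort trace:

Split: [21, 19, 27, 8, 1, 17] -> [21, 19, 27] and [8, 1, 17]
  Split: [21, 19, 27] -> [21] and [19, 27]
    Split: [19, 27] -> [19] and [27]
    Merge: [19] + [27] -> [19, 27]
  Merge: [21] + [19, 27] -> [19, 21, 27]
  Split: [8, 1, 17] -> [8] and [1, 17]
    Split: [1, 17] -> [1] and [17]
    Merge: [1] + [17] -> [1, 17]
  Merge: [8] + [1, 17] -> [1, 8, 17]
Merge: [19, 21, 27] + [1, 8, 17] -> [1, 8, 17, 19, 21, 27]

Final sorted array: [1, 8, 17, 19, 21, 27]

The merge sort proceeds by recursively splitting the array and merging sorted halves.
After all merges, the sorted array is [1, 8, 17, 19, 21, 27].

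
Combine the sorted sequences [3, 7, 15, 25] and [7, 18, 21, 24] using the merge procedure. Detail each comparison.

Merging process:

Compare 3 vs 7: take 3 from left. Merged: [3]
Compare 7 vs 7: take 7 from left. Merged: [3, 7]
Compare 15 vs 7: take 7 from right. Merged: [3, 7, 7]
Compare 15 vs 18: take 15 from left. Merged: [3, 7, 7, 15]
Compare 25 vs 18: take 18 from right. Merged: [3, 7, 7, 15, 18]
Compare 25 vs 21: take 21 from right. Merged: [3, 7, 7, 15, 18, 21]
Compare 25 vs 24: take 24 from right. Merged: [3, 7, 7, 15, 18, 21, 24]
Append remaining from left: [25]. Merged: [3, 7, 7, 15, 18, 21, 24, 25]

Final merged array: [3, 7, 7, 15, 18, 21, 24, 25]
Total comparisons: 7

The merged array is [3, 7, 7, 15, 18, 21, 24, 25], requiring 7 comparisons. The merge step runs in O(n) time where n is the total number of elements.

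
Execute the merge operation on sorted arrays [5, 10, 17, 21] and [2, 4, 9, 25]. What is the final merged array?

Merging process:

Compare 5 vs 2: take 2 from right. Merged: [2]
Compare 5 vs 4: take 4 from right. Merged: [2, 4]
Compare 5 vs 9: take 5 from left. Merged: [2, 4, 5]
Compare 10 vs 9: take 9 from right. Merged: [2, 4, 5, 9]
Compare 10 vs 25: take 10 from left. Merged: [2, 4, 5, 9, 10]
Compare 17 vs 25: take 17 from left. Merged: [2, 4, 5, 9, 10, 17]
Compare 21 vs 25: take 21 from left. Merged: [2, 4, 5, 9, 10, 17, 21]
Append remaining from right: [25]. Merged: [2, 4, 5, 9, 10, 17, 21, 25]

Final merged array: [2, 4, 5, 9, 10, 17, 21, 25]
Total comparisons: 7

The merged array is [2, 4, 5, 9, 10, 17, 21, 25], requiring 7 comparisons. The merge step runs in O(n) time where n is the total number of elements.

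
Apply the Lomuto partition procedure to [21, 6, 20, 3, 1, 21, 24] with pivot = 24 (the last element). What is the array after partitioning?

Lomuto partition with pivot = 24:

Initial array: [21, 6, 20, 3, 1, 21, 24]

arr[0]=21 <= 24: swap with position 0, array becomes [21, 6, 20, 3, 1, 21, 24]
arr[1]=6 <= 24: swap with position 1, array becomes [21, 6, 20, 3, 1, 21, 24]
arr[2]=20 <= 24: swap with position 2, array becomes [21, 6, 20, 3, 1, 21, 24]
arr[3]=3 <= 24: swap with position 3, array becomes [21, 6, 20, 3, 1, 21, 24]
arr[4]=1 <= 24: swap with position 4, array becomes [21, 6, 20, 3, 1, 21, 24]
arr[5]=21 <= 24: swap with position 5, array becomes [21, 6, 20, 3, 1, 21, 24]

Place pivot at position 6: [21, 6, 20, 3, 1, 21, 24]
Pivot position: 6

After partitioning with pivot 24, the array becomes [21, 6, 20, 3, 1, 21, 24]. The pivot is placed at index 6. All elements to the left of the pivot are <= 24, and all elements to the right are > 24.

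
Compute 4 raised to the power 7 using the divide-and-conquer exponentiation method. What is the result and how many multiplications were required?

Computing 4^7 by squaring (build up from 4^1; each line after the first costs one multiplication):

4^1 = 4
4^2 = (4^1)^2 = 4^2 = 16
4^3 = 4 * 4^2 = 4 * 16 = 64
4^6 = (4^3)^2 = 64^2 = 4096
4^7 = 4 * 4^6 = 4 * 4096 = 16384

Result: 16384
Multiplications needed: 4 (4 lines after 4^1)

4^7 = 16384. Using exponentiation by squaring, this requires 4 multiplications. The key idea: if the exponent is even, square the half-power; if odd, multiply by the base once.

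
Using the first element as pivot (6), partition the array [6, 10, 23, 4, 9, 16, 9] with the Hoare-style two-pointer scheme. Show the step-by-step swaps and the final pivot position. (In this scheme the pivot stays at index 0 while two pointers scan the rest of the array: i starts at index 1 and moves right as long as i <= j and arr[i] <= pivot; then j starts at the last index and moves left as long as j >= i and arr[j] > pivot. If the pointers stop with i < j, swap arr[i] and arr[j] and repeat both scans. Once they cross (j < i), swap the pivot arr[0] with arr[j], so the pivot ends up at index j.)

Hoare-style two-pointer partition with pivot = 6:

Initial array: [6, 10, 23, 4, 9, 16, 9]

Pointers start at i = 1, j = 6.
i stops at index 1 (arr[1]=10 > 6), j stops at index 3 (arr[3]=4 <= 6): swap arr[1] and arr[3], array becomes [6, 4, 23, 10, 9, 16, 9]
i ends at 2, j ends at 1: the pointers have crossed (j < i), so scanning stops.

Swap pivot arr[0] with arr[1] to place pivot at position 1: [4, 6, 23, 10, 9, 16, 9]
Pivot position: 1

After partitioning with pivot 6, the array becomes [4, 6, 23, 10, 9, 16, 9]. The pivot is placed at index 1. All elements to the left of the pivot are <= 6, and all elements to the right are > 6.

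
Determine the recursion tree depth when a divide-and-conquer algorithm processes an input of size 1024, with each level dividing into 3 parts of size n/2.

For divide and conquer with division factor 2:

Problem sizes at each level:
Level 0: 1024
Level 1: 512
Level 2: 256
Level 3: 128
Level 4: 64
Level 5: 32
Level 6: 16
Level 7: 8
Level 8: 4
Level 9: 2
Level 10: 1

The root is level 0 and the size-1 base case is level 10 (the tree spans levels 0 through 10, i.e. 11 levels counting the root), so the depth is the number of divisions: log_2(1024) = 10

The recursion tree depth is log_2(1024) = 10. At each level, the problem size is divided by 2, so it takes 10 divisions to reduce to a base case of size 1. The algorithm makes 3 recursive calls at each level.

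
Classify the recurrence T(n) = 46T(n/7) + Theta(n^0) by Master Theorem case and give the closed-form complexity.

Master Theorem for T(n) = 46T(n/7) + O(n^0):

a = 46, b = 7, c = 0
log_b(a) = log_7(46) = 1.9675

Case 1: c = 0 < log_7(46) = 1.9675
T(n) = O(n^(log_7 46))

For T(n) = 46T(n/7) + O(n^0): log_7(46) = 1.9675. This is Case 1 of the Master Theorem (c < log_b(a), work dominated by leaves), giving O(n^(log_7 46)).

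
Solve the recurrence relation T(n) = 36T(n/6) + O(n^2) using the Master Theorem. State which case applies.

Master Theorem for T(n) = 36T(n/6) + O(n^2):

a = 36, b = 6, c = 2
log_b(a) = log_6(36) = 2.0000

Case 2: c = 2 = log_6(36) = 2.0000
T(n) = O(n^2 log n) = O(n^2 log n)

For T(n) = 36T(n/6) + O(n^2): log_6(36) = 2.0000. This is Case 2 of the Master Theorem (c = log_b(a), equal work at all levels), giving O(n^2 log n).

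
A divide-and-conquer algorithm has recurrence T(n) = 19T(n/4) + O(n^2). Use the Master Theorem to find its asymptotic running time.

Master Theorem for T(n) = 19T(n/4) + O(n^2):

a = 19, b = 4, c = 2
log_b(a) = log_4(19) = 2.1240

Case 1: c = 2 < log_4(19) = 2.1240
T(n) = O(n^(log_4 19))

For T(n) = 19T(n/4) + O(n^2): log_4(19) = 2.1240. This is Case 1 of the Master Theorem (c < log_b(a), work dominated by leaves), giving O(n^(log_4 19)).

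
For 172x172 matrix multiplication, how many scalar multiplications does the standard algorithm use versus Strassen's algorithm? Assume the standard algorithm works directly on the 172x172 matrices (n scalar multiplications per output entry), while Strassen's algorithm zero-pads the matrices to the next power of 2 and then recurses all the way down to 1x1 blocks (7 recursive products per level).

Matrix multiplication for 172x172 matrices:

Strassen's algorithm requires power-of-2 dimensions. Pad 172x172 to 256x256 (next power of 2).

Standard algorithm: 172^3 = 5088448 multiplications
Strassen's algorithm: 7^(log2(256)) = 7^8 = 5764801 multiplications
Difference: 5088448 - 5764801 = -676353 (Strassen uses MORE here due to padding overhead — for small or just-over-power-of-2 n, padding can outweigh the per-level savings)

Standard: 5088448 multiplications (172^3). Strassen: 5764801 multiplications (7^8, after padding to 256x256). Strassen reduces 8 recursive multiplications to 7 at each level.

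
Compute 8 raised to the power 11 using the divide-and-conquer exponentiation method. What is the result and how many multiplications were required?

Computing 8^11 by squaring (build up from 8^1; each line after the first costs one multiplication):

8^1 = 8
8^2 = (8^1)^2 = 8^2 = 64
8^4 = (8^2)^2 = 64^2 = 4096
8^5 = 8 * 8^4 = 8 * 4096 = 32768
8^10 = (8^5)^2 = 32768^2 = 1073741824
8^11 = 8 * 8^10 = 8 * 1073741824 = 8589934592

Result: 8589934592
Multiplications needed: 5 (5 lines after 8^1)

8^11 = 8589934592. Using exponentiation by squaring, this requires 5 multiplications. The key idea: if the exponent is even, square the half-power; if odd, multiply by the base once.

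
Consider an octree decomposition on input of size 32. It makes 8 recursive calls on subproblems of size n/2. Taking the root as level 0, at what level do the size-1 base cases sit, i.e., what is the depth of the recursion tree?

For divide and conquer with division factor 2:

Problem sizes at each level:
Level 0: 32
Level 1: 16
Level 2: 8
Level 3: 4
Level 4: 2
Level 5: 1

The root is level 0 and the size-1 base case is level 5 (the tree spans levels 0 through 5, i.e. 6 levels counting the root), so the depth is the number of divisions: log_2(32) = 5

The recursion tree depth is log_2(32) = 5. At each level, the problem size is divided by 2, so it takes 5 divisions to reduce to a base case of size 1. The algorithm makes 8 recursive calls at each level.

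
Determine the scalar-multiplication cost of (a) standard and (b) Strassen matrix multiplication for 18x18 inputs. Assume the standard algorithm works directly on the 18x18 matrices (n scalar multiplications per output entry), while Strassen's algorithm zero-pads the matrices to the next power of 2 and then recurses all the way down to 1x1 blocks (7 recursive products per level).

Matrix multiplication for 18x18 matrices:

Strassen's algorithm requires power-of-2 dimensions. Pad 18x18 to 32x32 (next power of 2).

Standard algorithm: 18^3 = 5832 multiplications
Strassen's algorithm: 7^(log2(32)) = 7^5 = 16807 multiplications
Difference: 5832 - 16807 = -10975 (Strassen uses MORE here due to padding overhead — for small or just-over-power-of-2 n, padding can outweigh the per-level savings)

Standard: 5832 multiplications (18^3). Strassen: 16807 multiplications (7^5, after padding to 32x32). Strassen reduces 8 recursive multiplications to 7 at each level.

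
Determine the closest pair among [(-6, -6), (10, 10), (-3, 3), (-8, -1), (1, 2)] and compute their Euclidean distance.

Computing all pairwise distances among 5 points:

d((-6, -6), (10, 10)) = 22.6274
d((-6, -6), (-3, 3)) = 9.4868
d((-6, -6), (-8, -1)) = 5.3852
d((-6, -6), (1, 2)) = 10.6301
d((10, 10), (-3, 3)) = 14.7648
d((10, 10), (-8, -1)) = 21.095
d((10, 10), (1, 2)) = 12.0416
d((-3, 3), (-8, -1)) = 6.4031
d((-3, 3), (1, 2)) = 4.1231 <-- minimum
d((-8, -1), (1, 2)) = 9.4868

Closest pair: (-3, 3) and (1, 2) with distance 4.1231

The closest pair is (-3, 3) and (1, 2) with Euclidean distance 4.1231. For 5 points, brute-force pairwise comparison is shown above. For large n, the divide-and-conquer algorithm (sort by x, recurse on halves, check the dividing strip) achieves O(n log n).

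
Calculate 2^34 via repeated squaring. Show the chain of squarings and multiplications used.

Computing 2^34 by squaring (build up from 2^1; each line after the first costs one multiplication):

2^1 = 2
2^2 = (2^1)^2 = 2^2 = 4
2^4 = (2^2)^2 = 4^2 = 16
2^8 = (2^4)^2 = 16^2 = 256
2^16 = (2^8)^2 = 256^2 = 65536
2^17 = 2 * 2^16 = 2 * 65536 = 131072
2^34 = (2^17)^2 = 131072^2 = 17179869184

Result: 17179869184
Multiplications needed: 6 (6 lines after 2^1)

2^34 = 17179869184. Using exponentiation by squaring, this requires 6 multiplications. The key idea: if the exponent is even, square the half-power; if odd, multiply by the base once.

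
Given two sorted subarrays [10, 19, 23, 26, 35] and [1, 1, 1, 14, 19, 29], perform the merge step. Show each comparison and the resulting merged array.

Merging process:

Compare 10 vs 1: take 1 from right. Merged: [1]
Compare 10 vs 1: take 1 from right. Merged: [1, 1]
Compare 10 vs 1: take 1 from right. Merged: [1, 1, 1]
Compare 10 vs 14: take 10 from left. Merged: [1, 1, 1, 10]
Compare 19 vs 14: take 14 from right. Merged: [1, 1, 1, 10, 14]
Compare 19 vs 19: take 19 from left. Merged: [1, 1, 1, 10, 14, 19]
Compare 23 vs 19: take 19 from right. Merged: [1, 1, 1, 10, 14, 19, 19]
Compare 23 vs 29: take 23 from left. Merged: [1, 1, 1, 10, 14, 19, 19, 23]
Compare 26 vs 29: take 26 from left. Merged: [1, 1, 1, 10, 14, 19, 19, 23, 26]
Compare 35 vs 29: take 29 from right. Merged: [1, 1, 1, 10, 14, 19, 19, 23, 26, 29]
Append remaining from left: [35]. Merged: [1, 1, 1, 10, 14, 19, 19, 23, 26, 29, 35]

Final merged array: [1, 1, 1, 10, 14, 19, 19, 23, 26, 29, 35]
Total comparisons: 10

The merged array is [1, 1, 1, 10, 14, 19, 19, 23, 26, 29, 35], requiring 10 comparisons. The merge step runs in O(n) time where n is the total number of elements.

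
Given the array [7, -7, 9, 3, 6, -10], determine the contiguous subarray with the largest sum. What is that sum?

Using Kadane's algorithm on [7, -7, 9, 3, 6, -10]:

Scanning through the array:
Position 1 (value -7): max_ending_here = 0, max_so_far = 7
Position 2 (value 9): max_ending_here = 9, max_so_far = 9
Position 3 (value 3): max_ending_here = 12, max_so_far = 12
Position 4 (value 6): max_ending_here = 18, max_so_far = 18
Position 5 (value -10): max_ending_here = 8, max_so_far = 18

Maximum subarray: [7, -7, 9, 3, 6]
Maximum sum: 18

The maximum subarray is [7, -7, 9, 3, 6] with sum 18. This subarray runs from index 0 to index 4.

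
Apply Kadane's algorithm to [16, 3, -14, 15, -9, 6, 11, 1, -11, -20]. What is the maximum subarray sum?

Using Kadane's algorithm on [16, 3, -14, 15, -9, 6, 11, 1, -11, -20]:

Scanning through the array:
Position 1 (value 3): max_ending_here = 19, max_so_far = 19
Position 2 (value -14): max_ending_here = 5, max_so_far = 19
Position 3 (value 15): max_ending_here = 20, max_so_far = 20
Position 4 (value -9): max_ending_here = 11, max_so_far = 20
Position 5 (value 6): max_ending_here = 17, max_so_far = 20
Position 6 (value 11): max_ending_here = 28, max_so_far = 28
Position 7 (value 1): max_ending_here = 29, max_so_far = 29
Position 8 (value -11): max_ending_here = 18, max_so_far = 29
Position 9 (value -20): max_ending_here = -2, max_so_far = 29

Maximum subarray: [16, 3, -14, 15, -9, 6, 11, 1]
Maximum sum: 29

The maximum subarray is [16, 3, -14, 15, -9, 6, 11, 1] with sum 29. This subarray runs from index 0 to index 7.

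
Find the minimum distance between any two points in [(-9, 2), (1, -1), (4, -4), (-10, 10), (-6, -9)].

Computing all pairwise distances among 5 points:

d((-9, 2), (1, -1)) = 10.4403
d((-9, 2), (4, -4)) = 14.3178
d((-9, 2), (-10, 10)) = 8.0623
d((-9, 2), (-6, -9)) = 11.4018
d((1, -1), (4, -4)) = 4.2426 <-- minimum
d((1, -1), (-10, 10)) = 15.5563
d((1, -1), (-6, -9)) = 10.6301
d((4, -4), (-10, 10)) = 19.799
d((4, -4), (-6, -9)) = 11.1803
d((-10, 10), (-6, -9)) = 19.4165

Closest pair: (1, -1) and (4, -4) with distance 4.2426

The closest pair is (1, -1) and (4, -4) with Euclidean distance 4.2426. For 5 points, brute-force pairwise comparison is shown above. For large n, the divide-and-conquer algorithm (sort by x, recurse on halves, check the dividing strip) achieves O(n log n).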